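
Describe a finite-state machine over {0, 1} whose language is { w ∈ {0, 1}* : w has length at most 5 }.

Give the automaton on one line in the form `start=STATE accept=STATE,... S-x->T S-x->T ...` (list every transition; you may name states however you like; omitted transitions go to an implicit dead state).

Count input length up to 6: every symbol moves from q0 toward q6, which means 'more than 5' and absorbs. Accept from {q0, q1, q2, q3, q4, q5}.
7 states suffice.
        0   1  
>* q0   q1  q1 
 * q1   q2  q2 
 * q2   q3  q3 
 * q3   q4  q4 
 * q4   q5  q5 
 * q5   q6  q6 
   q6   q6  q6 
(> = start, * = accepting)

start=q0 accept=q0,q1,q2,q3,q4,q5 q0-0->q1 q0-1->q1 q1-0->q2 q1-1->q2 q2-0->q3 q2-1->q3 q3-0->q4 q3-1->q4 q4-0->q5 q4-1->q5 q5-0->q6 q5-1->q6 q6-0->q6 q6-1->q6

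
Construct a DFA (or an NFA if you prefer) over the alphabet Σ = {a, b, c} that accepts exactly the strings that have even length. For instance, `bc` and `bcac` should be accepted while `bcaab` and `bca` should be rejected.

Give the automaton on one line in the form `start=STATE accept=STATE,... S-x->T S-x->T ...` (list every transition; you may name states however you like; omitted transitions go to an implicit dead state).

start=q0 accept=q0 q0-a->q1 q0-b->q1 q0-c->q1 q1-a->q0 q1-b->q0 q1-c->q0

Count input length modulo 2: every symbol advances one step around the cycle q0 → q1 → q0. Accept at q0.
        a   b   c  
>* q0   q1  q1  q1 
   q1   q0  q0  q0 
(> = start, * = accepting)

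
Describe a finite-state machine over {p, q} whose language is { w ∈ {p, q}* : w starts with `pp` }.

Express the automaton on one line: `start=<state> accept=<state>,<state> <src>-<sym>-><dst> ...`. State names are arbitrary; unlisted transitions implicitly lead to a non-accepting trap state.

start=A accept=C A-p->B A-q->D B-p->C B-q->D C-p->C C-q->C D-p->D D-q->D

Check the first 2 symbols one by one: A through B record how many have matched `pp` so far; any wrong symbol goes to the dead state D. After all 2 match we enter the accepting sink C.
4 states suffice.
       p  q 
>  A   B  D 
   B   C  D 
 * C   C  C 
   D   D  D 
(> = start, * = accepting)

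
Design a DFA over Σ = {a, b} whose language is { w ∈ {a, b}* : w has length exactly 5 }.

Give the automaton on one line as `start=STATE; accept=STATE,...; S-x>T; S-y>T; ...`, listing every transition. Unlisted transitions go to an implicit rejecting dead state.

We only need to distinguish lengths 0, 1, …, 5, and '>5'. Chain q0 → q1 → q2 → q3 → q4 → q5 → q6 on every symbol, with q6 looping. Accepting states: {q5}.
        a   b  
>  q0   q1  q1 
   q1   q2  q2 
   q2   q3  q3 
   q3   q4  q4 
   q4   q5  q5 
 * q5   q6  q6 
   q6   q6  q6 
(> = start, * = accepting)

start=q0; accept=q5; q0-a>q1; q0-b>q1; q1-a>q2; q1-b>q2; q2-a>q3; q2-b>q3; q3-a>q4; q3-b>q4; q4-a>q5; q4-b>q5; q5-a>q6; q5-b>q6; q6-a>q6; q6-b>q6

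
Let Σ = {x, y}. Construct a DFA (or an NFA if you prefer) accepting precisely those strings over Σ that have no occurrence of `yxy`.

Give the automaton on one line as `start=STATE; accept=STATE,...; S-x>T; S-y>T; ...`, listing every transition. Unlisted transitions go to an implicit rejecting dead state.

start=A; accept=A,B,C; A-x>A; A-y>B; B-x>C; B-y>B; C-x>A; C-y>D; D-x>D; D-y>D

Track partial matches of the forbidden pattern `yxy`. State D is a dead state reached once `yxy` has occurred; every other state accepts. A means no part of `yxy` is currently matched.
A 4-state machine:
       x  y 
>* A   A  B 
 * B   C  B 
 * C   A  D 
   D   D  D 
(> = start, * = accepting)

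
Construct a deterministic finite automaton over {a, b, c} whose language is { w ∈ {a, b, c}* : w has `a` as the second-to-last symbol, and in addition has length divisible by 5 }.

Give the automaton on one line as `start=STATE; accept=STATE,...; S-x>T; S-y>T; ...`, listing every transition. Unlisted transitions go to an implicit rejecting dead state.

start=S0; accept=S6; S0-a>S1; S0-b>S1; S0-c>S1; S1-a>S2; S1-b>S2; S1-c>S2; S2-a>S3; S2-b>S3; S2-c>S3; S3-a>S4; S3-b>S5; S3-c>S5; S4-a>S6; S4-b>S6; S4-c>S6; S5-a>S0; S5-b>S0; S5-c>S0; S6-a>S1; S6-b>S1; S6-c>S1

Handle the two conditions separately and then intersect. One (13 states) tracks the last 2 symbols read; the other (5 states) tracks the input length modulo 5. Each combined state is a pair, one component from each; accept when both components accept. Equivalent product states are then merged.
A 7-state machine:
        a   b   c  
>  S0   S1  S1  S1 
   S1   S2  S2  S2 
   S2   S3  S3  S3 
   S3   S4  S5  S5 
   S4   S6  S6  S6 
   S5   S0  S0  S0 
 * S6   S1  S1  S1 
(> = start, * = accepting)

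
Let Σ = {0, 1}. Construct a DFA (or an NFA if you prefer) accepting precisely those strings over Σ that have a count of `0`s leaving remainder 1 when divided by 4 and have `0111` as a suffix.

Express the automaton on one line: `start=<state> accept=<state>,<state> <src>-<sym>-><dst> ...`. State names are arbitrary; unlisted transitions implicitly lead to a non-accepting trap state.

Handle the two conditions separately and then intersect. One (4 states) tracks the count of `0`s modulo 4; the other (5 states) tracks how much of the suffix `0111` has currently been matched. Each combined state is a pair, one component from each; accept when both components accept. Minimizing collapses redundant product states.
8 states suffice.
        0   1  
>  q0   q1  q0 
   q1   q2  q3 
   q2   q4  q2 
   q3   q2  q5 
   q4   q0  q4 
   q5   q2  q6 
 * q6   q2  q7 
   q7   q2  q7 
(> = start, * = accepting)

start=q0 accept=q6 q0-0->q1 q0-1->q0 q1-0->q2 q1-1->q3 q2-0->q4 q2-1->q2 q3-0->q2 q3-1->q5 q4-0->q0 q4-1->q4 q5-0->q2 q5-1->q6 q6-0->q2 q6-1->q7 q7-0->q2 q7-1->q7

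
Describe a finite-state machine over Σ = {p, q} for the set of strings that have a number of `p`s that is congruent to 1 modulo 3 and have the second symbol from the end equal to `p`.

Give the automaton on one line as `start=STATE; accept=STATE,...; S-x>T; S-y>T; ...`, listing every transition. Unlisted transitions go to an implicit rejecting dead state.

Handle the two conditions separately and then intersect. One (3 states) tracks the count of `p`s modulo 3; the other (7 states) tracks the last 2 symbols read. Each combined state is a pair, one component from each; accept when both components accept. After merging equivalent states the machine shrinks.
7 states suffice.
        p   q  
>  s0   s1  s0 
   s1   s2  s3 
   s2   s4  s2 
 * s3   s2  s5 
   s4   s6  s0 
   s5   s2  s5 
 * s6   s2  s3 
(> = start, * = accepting)

start=s0; accept=s3,s6; s0-p>s1; s0-q>s0; s1-p>s2; s1-q>s3; s2-p>s4; s2-q>s2; s3-p>s2; s3-q>s5; s4-p>s6; s4-q>s0; s5-p>s2; s5-q>s5; s6-p>s2; s6-q>s3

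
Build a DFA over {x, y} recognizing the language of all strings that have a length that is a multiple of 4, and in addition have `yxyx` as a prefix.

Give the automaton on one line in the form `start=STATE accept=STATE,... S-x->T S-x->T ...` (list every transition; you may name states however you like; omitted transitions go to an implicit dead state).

Build one automaton per condition and run them in lockstep. One (4 states) tracks the input length modulo 4; the other (6 states) tracks whether the input so far still matches the prefix `yxyx`. Each combined state is a pair, one component from each; accept when both components accept.
12 states suffice.
          x    y  
>  S0     S1   S2 
   S1     S3   S3 
   S2     S4   S3 
   S3     S5   S5 
   S4     S5   S6 
   S5     S7   S7 
   S6     S8   S7 
   S7     S1   S1 
 * S8     S9   S9 
   S9    S10  S10 
   S10   S11  S11 
   S11    S8   S8 
(> = start, * = accepting)

start=S0 accept=S8 S0-x->S1 S0-y->S2 S1-x->S3 S1-y->S3 S2-x->S4 S2-y->S3 S3-x->S5 S3-y->S5 S4-x->S5 S4-y->S6 S5-x->S7 S5-y->S7 S6-x->S8 S6-y->S7 S7-x->S1 S7-y->S1 S8-x->S9 S8-y->S9 S9-x->S10 S9-y->S10 S10-x->S11 S10-y->S11 S11-x->S8 S11-y->S8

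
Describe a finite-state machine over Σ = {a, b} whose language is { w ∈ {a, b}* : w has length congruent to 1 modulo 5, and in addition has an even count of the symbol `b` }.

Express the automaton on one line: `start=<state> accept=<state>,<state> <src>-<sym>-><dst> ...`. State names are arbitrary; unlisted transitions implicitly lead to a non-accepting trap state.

Run two small machines in parallel and take their product. One (5 states) tracks the input length modulo 5; the other (2 states) tracks the count of `b`s modulo 2. Each combined state is a pair, one component from each; accept when both components accept.
A 10-state machine:
        a   b  
>  s0   s1  s2 
 * s1   s3  s4 
   s2   s4  s3 
   s3   s5  s6 
   s4   s6  s5 
   s5   s7  s8 
   s6   s8  s7 
   s7   s0  s9 
   s8   s9  s0 
   s9   s2  s1 
(> = start, * = accepting)

start=s0 accept=s1 s0-a->s1 s0-b->s2 s1-a->s3 s1-b->s4 s2-a->s4 s2-b->s3 s3-a->s5 s3-b->s6 s4-a->s6 s4-b->s5 s5-a->s7 s5-b->s8 s6-a->s8 s6-b->s7 s7-a->s0 s7-b->s9 s8-a->s9 s8-b->s0 s9-a->s2 s9-b->s1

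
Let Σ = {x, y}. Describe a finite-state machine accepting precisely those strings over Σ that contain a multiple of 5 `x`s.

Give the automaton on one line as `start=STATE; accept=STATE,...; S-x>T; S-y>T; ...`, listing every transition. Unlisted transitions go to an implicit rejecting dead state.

start=S0; accept=S0; S0-x>S1; S0-y>S0; S1-x>S2; S1-y>S1; S2-x>S3; S2-y>S2; S3-x>S4; S3-y>S3; S4-x>S0; S4-y>S4

Keep the running count of `x`s modulo 5: each `x` advances along the cycle S0 → S1 → S2 → S3 → S4 → S0 while other symbols loop. Accept at S0.
5 states suffice.
        x   y  
>* S0   S1  S0 
   S1   S2  S1 
   S2   S3  S2 
   S3   S4  S3 
   S4   S0  S4 
(> = start, * = accepting)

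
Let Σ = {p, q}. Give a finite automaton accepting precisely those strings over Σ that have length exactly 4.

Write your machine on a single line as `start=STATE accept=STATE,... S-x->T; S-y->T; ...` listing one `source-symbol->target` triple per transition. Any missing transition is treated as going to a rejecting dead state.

Count input length up to 5: every symbol moves from A toward F, which means 'more than 4' and absorbs. Accept from {E}.
6 states suffice.
       p  q 
>  A   B  B 
   B   C  C 
   C   D  D 
   D   E  E 
 * E   F  F 
   F   F  F 
(> = start, * = accepting)

start=A; accept=E; A-p->B; A-q->B; B-p->C; B-q->C; C-p->D; C-q->D; D-p->E; D-q->E; E-p->F; E-q->F; F-p->F; F-q->F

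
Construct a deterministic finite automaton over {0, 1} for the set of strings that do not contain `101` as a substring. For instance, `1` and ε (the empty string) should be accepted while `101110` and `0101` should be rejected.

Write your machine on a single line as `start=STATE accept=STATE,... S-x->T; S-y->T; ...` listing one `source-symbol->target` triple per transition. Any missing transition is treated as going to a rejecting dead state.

start=q0; accept=q0,q1,q2; q0-0->q0; q0-1->q1; q1-0->q2; q1-1->q1; q2-0->q0; q2-1->q3; q3-0->q3; q3-1->q3

This is the complement of 'contains `101`'. Use the same substring-matching states — q0 through q3 holding how much of `101` has just been matched — but flip the accepting set: everything except the trap q3 accepts.
With 4 states:
        0   1  
>* q0   q0  q1 
 * q1   q2  q1 
 * q2   q0  q3 
   q3   q3  q3 
(> = start, * = accepting)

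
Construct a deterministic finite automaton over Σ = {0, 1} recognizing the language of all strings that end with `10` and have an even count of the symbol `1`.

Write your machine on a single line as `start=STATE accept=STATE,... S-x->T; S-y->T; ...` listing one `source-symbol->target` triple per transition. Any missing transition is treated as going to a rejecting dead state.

start=A; accept=F; A-0->A; A-1->B; B-0->C; B-1->D; C-0->E; C-1->D; D-0->F; D-1->B; E-0->E; E-1->D; F-0->A; F-1->B

Handle the two conditions separately and then intersect. One (3 states) tracks how much of the suffix `10` has currently been matched; the other (2 states) tracks the count of `1`s modulo 2. Each combined state is a pair, one component from each; accept when both components accept.
With 6 states:
       0  1 
>  A   A  B 
   B   C  D 
   C   E  D 
   D   F  B 
   E   E  D 
 * F   A  B 
(> = start, * = accepting)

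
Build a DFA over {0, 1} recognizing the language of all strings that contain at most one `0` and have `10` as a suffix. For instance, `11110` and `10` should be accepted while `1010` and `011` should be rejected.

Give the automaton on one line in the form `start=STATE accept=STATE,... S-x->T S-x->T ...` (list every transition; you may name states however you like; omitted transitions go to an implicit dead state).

Build one automaton per condition and run them in lockstep. One (3 states) tracks the count of `0`s, saturating at 2; the other (3 states) tracks how much of the suffix `10` has currently been matched. Each combined state is a pair, one component from each; accept when both components accept.
        0   1  
>  S0   S1  S2 
   S1   S3  S4 
   S2   S5  S2 
   S3   S3  S6 
   S4   S7  S4 
 * S5   S3  S4 
   S6   S7  S6 
   S7   S3  S6 
(> = start, * = accepting)

start=S0 accept=S5 S0-0->S1 S0-1->S2 S1-0->S3 S1-1->S4 S2-0->S5 S2-1->S2 S3-0->S3 S3-1->S6 S4-0->S7 S4-1->S4 S5-0->S3 S5-1->S4 S6-0->S7 S6-1->S6 S7-0->S3 S7-1->S6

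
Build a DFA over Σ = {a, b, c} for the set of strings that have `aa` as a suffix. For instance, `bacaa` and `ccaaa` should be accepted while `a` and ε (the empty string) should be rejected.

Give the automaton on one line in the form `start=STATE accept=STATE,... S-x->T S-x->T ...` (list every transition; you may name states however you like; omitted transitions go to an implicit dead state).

start=s0 accept=s2 s0-a->s1 s0-b->s0 s0-c->s0 s1-a->s2 s1-b->s0 s1-c->s0 s2-a->s2 s2-b->s0 s2-c->s0

Let each state record the length of the longest suffix of the input read so far that is also a prefix of `aa`. s1 means the last symbol is `a`; s2 means the last 2 symbols are `aa`. Accept only at s2, where the string currently ends in `aa`.
        a   b   c  
>  s0   s1  s0  s0 
   s1   s2  s0  s0 
 * s2   s2  s0  s0 
(> = start, * = accepting)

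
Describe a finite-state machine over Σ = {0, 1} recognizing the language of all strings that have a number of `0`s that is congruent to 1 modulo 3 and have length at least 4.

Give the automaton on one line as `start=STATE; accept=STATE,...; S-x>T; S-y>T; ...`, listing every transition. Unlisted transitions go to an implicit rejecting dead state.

Run two small machines in parallel and take their product. One (3 states) tracks the count of `0`s modulo 3; the other (6 states) tracks the input length, saturating at 5. Each combined state is a pair, one component from each; accept when both components accept. Minimizing collapses redundant product states.
With 9 states:
        0   1  
>  S0   S1  S2 
   S1   S3  S4 
   S2   S4  S5 
   S3   S6  S3 
   S4   S3  S7 
   S5   S7  S6 
   S6   S8  S6 
   S7   S3  S8 
 * S8   S3  S8 
(> = start, * = accepting)

start=S0; accept=S8; S0-0>S1; S0-1>S2; S1-0>S3; S1-1>S4; S2-0>S4; S2-1>S5; S3-0>S6; S3-1>S3; S4-0>S3; S4-1>S7; S5-0>S7; S5-1>S6; S6-0>S8; S6-1>S6; S7-0>S3; S7-1>S8; S8-0>S3; S8-1>S8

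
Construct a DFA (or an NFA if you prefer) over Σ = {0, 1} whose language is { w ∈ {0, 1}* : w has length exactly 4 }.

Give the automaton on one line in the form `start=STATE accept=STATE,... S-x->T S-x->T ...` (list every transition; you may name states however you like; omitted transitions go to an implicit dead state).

start=A accept=E A-0->B A-1->B B-0->C B-1->C C-0->D C-1->D D-0->E D-1->E E-0->F E-1->F F-0->F F-1->F

We only need to distinguish lengths 0, 1, …, 4, and '>4'. Chain A → B → C → D → E → F on every symbol, with F looping. Accepting states: {E}.
A 6-state machine:
       0  1 
>  A   B  B 
   B   C  C 
   C   D  D 
   D   E  E 
 * E   F  F 
   F   F  F 
(> = start, * = accepting)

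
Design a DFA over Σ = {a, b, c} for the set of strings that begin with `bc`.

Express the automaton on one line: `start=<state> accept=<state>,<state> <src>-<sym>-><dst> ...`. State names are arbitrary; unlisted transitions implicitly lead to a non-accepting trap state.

start=q0 accept=q2 q0-a->q3 q0-b->q1 q0-c->q3 q1-a->q3 q1-b->q3 q1-c->q2 q2-a->q2 q2-b->q2 q2-c->q2 q3-a->q3 q3-b->q3 q3-c->q3

Check the first 2 symbols one by one: q0 through q1 record how many have matched `bc` so far; any wrong symbol goes to the dead state q3. After all 2 match we enter the accepting sink q2.
4 states suffice.
        a   b   c  
>  q0   q3  q1  q3 
   q1   q3  q3  q2 
 * q2   q2  q2  q2 
   q3   q3  q3  q3 
(> = start, * = accepting)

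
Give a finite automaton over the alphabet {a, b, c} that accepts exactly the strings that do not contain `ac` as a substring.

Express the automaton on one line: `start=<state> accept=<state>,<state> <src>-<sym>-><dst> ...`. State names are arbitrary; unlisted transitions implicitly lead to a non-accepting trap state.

start=s0 accept=s0,s1 s0-a->s1 s0-b->s0 s0-c->s0 s1-a->s1 s1-b->s0 s1-c->s2 s2-a->s2 s2-b->s2 s2-c->s2

This is the complement of 'contains `ac`'. Use the same substring-matching states — s0 through s2 holding how much of `ac` has just been matched — but flip the accepting set: everything except the trap s2 accepts.
        a   b   c  
>* s0   s1  s0  s0 
 * s1   s1  s0  s2 
   s2   s2  s2  s2 
(> = start, * = accepting)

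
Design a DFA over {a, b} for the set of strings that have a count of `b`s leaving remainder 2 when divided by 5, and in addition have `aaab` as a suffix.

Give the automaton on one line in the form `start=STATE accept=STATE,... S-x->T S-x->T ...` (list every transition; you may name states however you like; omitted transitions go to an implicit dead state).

Build one automaton per condition and run them in lockstep. The first has 5 states tracking the count of `b`s modulo 5; the second has 5 states tracking how much of the suffix `aaab` has currently been matched. A product state is a pair (one from each), accepting exactly when both do. Minimizing collapses redundant product states.
With 9 states:
        a   b  
>  S0   S0  S1 
   S1   S2  S3 
   S2   S4  S3 
   S3   S3  S5 
   S4   S6  S3 
   S5   S5  S7 
   S6   S6  S8 
   S7   S7  S0 
 * S8   S3  S5 
(> = start, * = accepting)

start=S0 accept=S8 S0-a->S0 S0-b->S1 S1-a->S2 S1-b->S3 S2-a->S4 S2-b->S3 S3-a->S3 S3-b->S5 S4-a->S6 S4-b->S3 S5-a->S5 S5-b->S7 S6-a->S6 S6-b->S8 S7-a->S7 S7-b->S0 S8-a->S3 S8-b->S5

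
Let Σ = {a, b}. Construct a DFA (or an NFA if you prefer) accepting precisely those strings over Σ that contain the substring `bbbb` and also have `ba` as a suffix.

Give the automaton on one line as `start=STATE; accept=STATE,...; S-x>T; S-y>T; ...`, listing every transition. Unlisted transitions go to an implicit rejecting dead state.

Run two small machines in parallel and take their product. The first has 5 states tracking whether and how much of `bbbb` has been seen; the second has 3 states tracking how much of the suffix `ba` has currently been matched. A product state is a pair (one from each), accepting exactly when both do.
With 8 states:
        a   b  
>  q0   q0  q1 
   q1   q2  q3 
   q2   q0  q1 
   q3   q2  q4 
   q4   q2  q5 
   q5   q6  q5 
 * q6   q7  q5 
   q7   q7  q5 
(> = start, * = accepting)

start=q0; accept=q6; q0-a>q0; q0-b>q1; q1-a>q2; q1-b>q3; q2-a>q0; q2-b>q1; q3-a>q2; q3-b>q4; q4-a>q2; q4-b>q5; q5-a>q6; q5-b>q5; q6-a>q7; q6-b>q5; q7-a>q7; q7-b>q5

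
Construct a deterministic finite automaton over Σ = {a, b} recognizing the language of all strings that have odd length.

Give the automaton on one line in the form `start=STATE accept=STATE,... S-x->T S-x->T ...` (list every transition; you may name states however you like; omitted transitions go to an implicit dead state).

Count input length modulo 2: every symbol advances one step around the cycle q0 → q1 → q0. Accept at q1.
A 2-state machine:
        a   b  
>  q0   q1  q1 
 * q1   q0  q0 
(> = start, * = accepting)

start=q0 accept=q1 q0-a->q1 q0-b->q1 q1-a->q0 q1-b->q0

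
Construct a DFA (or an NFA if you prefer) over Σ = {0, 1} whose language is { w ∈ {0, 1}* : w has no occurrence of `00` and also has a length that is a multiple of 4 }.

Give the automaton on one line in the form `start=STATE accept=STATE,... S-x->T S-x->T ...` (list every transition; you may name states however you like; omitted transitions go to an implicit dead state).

Run two small machines in parallel and take their product. One (3 states) tracks partial matches of the forbidden pattern `00`; the other (4 states) tracks the input length modulo 4. Each combined state is a pair, one component from each; accept when both components accept.
A 12-state machine:
       0  1 
>* A   B  C 
   B   D  E 
   C   F  E 
   D   G  G 
   E   H  I 
   F   G  I 
   G   J  J 
   H   J  A 
   I   K  A 
   J   L  L 
 * K   L  C 
   L   D  D 
(> = start, * = accepting)

start=A accept=A,K A-0->B A-1->C B-0->D B-1->E C-0->F C-1->E D-0->G D-1->G E-0->H E-1->I F-0->G F-1->I G-0->J G-1->J H-0->J H-1->A I-0->K I-1->A J-0->L J-1->L K-0->L K-1->C L-0->D L-1->D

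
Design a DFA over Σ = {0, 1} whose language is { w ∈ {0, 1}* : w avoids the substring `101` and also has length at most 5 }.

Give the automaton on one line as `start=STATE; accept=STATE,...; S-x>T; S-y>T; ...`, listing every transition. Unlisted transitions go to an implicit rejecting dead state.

Build one automaton per condition and run them in lockstep. One (4 states) tracks partial matches of the forbidden pattern `101`; the other (7 states) tracks the input length, saturating at 6. Each combined state is a pair, one component from each; accept when both components accept.
22 states suffice.
          0    1  
>* q0     q1   q2 
 * q1     q3   q4 
 * q2     q5   q4 
 * q3     q6   q7 
 * q4     q8   q7 
 * q5     q6   q9 
 * q6    q10  q11 
 * q7    q12  q11 
 * q8    q10  q13 
   q9    q13  q13 
 * q10   q14  q15 
 * q11   q16  q15 
 * q12   q14  q17 
   q13   q17  q17 
 * q14   q18  q19 
 * q15   q20  q19 
 * q16   q18  q21 
   q17   q21  q21 
   q18   q18  q19 
   q19   q20  q19 
   q20   q18  q21 
   q21   q21  q21 
(> = start, * = accepting)

start=q0; accept=q0,q1,q2,q3,q4,q5,q6,q7,q8,q10,q11,q12,q14,q15,q16; q0-0>q1; q0-1>q2; q1-0>q3; q1-1>q4; q2-0>q5; q2-1>q4; q3-0>q6; q3-1>q7; q4-0>q8; q4-1>q7; q5-0>q6; q5-1>q9; q6-0>q10; q6-1>q11; q7-0>q12; q7-1>q11; q8-0>q10; q8-1>q13; q9-0>q13; q9-1>q13; q10-0>q14; q10-1>q15; q11-0>q16; q11-1>q15; q12-0>q14; q12-1>q17; q13-0>q17; q13-1>q17; q14-0>q18; q14-1>q19; q15-0>q20; q15-1>q19; q16-0>q18; q16-1>q21; q17-0>q21; q17-1>q21; q18-0>q18; q18-1>q19; q19-0>q20; q19-1>q19; q20-0>q18; q20-1>q21; q21-0>q21; q21-1>q21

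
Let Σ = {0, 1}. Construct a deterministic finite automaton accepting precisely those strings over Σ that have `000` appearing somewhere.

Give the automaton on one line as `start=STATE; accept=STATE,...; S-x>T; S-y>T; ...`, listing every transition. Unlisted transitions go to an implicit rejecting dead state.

start=A; accept=D; A-0>B; A-1>A; B-0>C; B-1>A; C-0>D; C-1>A; D-0>D; D-1>D

States A..C record the length of the longest prefix of `000` that matches the current input suffix. Reaching D means `000` has been seen, and we stay there forever. Accept from D.
A 4-state machine:
       0  1 
>  A   B  A 
   B   C  A 
   C   D  A 
 * D   D  D 
(> = start, * = accepting)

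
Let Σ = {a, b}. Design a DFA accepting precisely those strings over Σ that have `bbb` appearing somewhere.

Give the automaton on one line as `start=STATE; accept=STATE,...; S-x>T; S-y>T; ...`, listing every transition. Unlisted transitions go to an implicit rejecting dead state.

start=q0; accept=q3; q0-a>q0; q0-b>q1; q1-a>q0; q1-b>q2; q2-a>q0; q2-b>q3; q3-a>q3; q3-b>q3

Track how much of `bbb` has been matched so far: state q0 is no progress, q3 is the absorbing accept state reached once `bbb` has occurred. Intermediate states record partial matches; on a mismatch, fall back to the longest reusable overlap.
With 4 states:
        a   b  
>  q0   q0  q1 
   q1   q0  q2 
   q2   q0  q3 
 * q3   q3  q3 
(> = start, * = accepting)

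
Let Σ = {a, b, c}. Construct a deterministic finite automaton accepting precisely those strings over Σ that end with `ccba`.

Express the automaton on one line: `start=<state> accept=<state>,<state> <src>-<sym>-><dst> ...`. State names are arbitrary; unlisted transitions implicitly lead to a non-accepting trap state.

start=S0 accept=S4 S0-a->S0 S0-b->S0 S0-c->S1 S1-a->S0 S1-b->S0 S1-c->S2 S2-a->S0 S2-b->S3 S2-c->S2 S3-a->S4 S3-b->S0 S3-c->S1 S4-a->S0 S4-b->S0 S4-c->S1

Remember how much of `ccba` the current input suffix matches. State S0 means no match yet; S1 means the last symbol is `c`; S2 means the last 2 symbols are `cc`; S3 means the last 3 symbols are `ccb`; S4 means the last 4 symbols are `ccba`. Only S4 accepts. On a mismatch, fall back to the longest proper suffix that is still a prefix of `ccba`.
        a   b   c  
>  S0   S0  S0  S1 
   S1   S0  S0  S2 
   S2   S0  S3  S2 
   S3   S4  S0  S1 
 * S4   S0  S0  S1 
(> = start, * = accepting)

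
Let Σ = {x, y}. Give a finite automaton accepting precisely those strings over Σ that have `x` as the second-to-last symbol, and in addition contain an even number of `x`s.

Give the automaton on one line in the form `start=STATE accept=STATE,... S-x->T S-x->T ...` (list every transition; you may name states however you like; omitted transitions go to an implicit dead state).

Build one automaton per condition and run them in lockstep. The first has 7 states tracking the last 2 symbols read; the second has 2 states tracking the count of `x`s modulo 2. A product state is a pair (one from each), accepting exactly when both do. Equivalent product states are then merged.
6 states suffice.
        x   y  
>  q0   q1  q0 
   q1   q2  q3 
 * q2   q1  q4 
   q3   q5  q3 
 * q4   q1  q0 
   q5   q1  q4 
(> = start, * = accepting)

start=q0 accept=q2,q4 q0-x->q1 q0-y->q0 q1-x->q2 q1-y->q3 q2-x->q1 q2-y->q4 q3-x->q5 q3-y->q3 q4-x->q1 q4-y->q0 q5-x->q1 q5-y->q4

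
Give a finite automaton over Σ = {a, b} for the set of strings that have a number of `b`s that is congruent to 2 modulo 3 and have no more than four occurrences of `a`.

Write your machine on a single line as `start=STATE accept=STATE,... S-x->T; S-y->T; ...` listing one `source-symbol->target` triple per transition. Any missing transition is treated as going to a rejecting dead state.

Build one automaton per condition and run them in lockstep. One (3 states) tracks the count of `b`s modulo 3; the other (6 states) tracks the count of `a`s, saturating at 5. Each combined state is a pair, one component from each; accept when both components accept. Minimizing collapses redundant product states.
16 states suffice.
          a    b  
>  S0     S1   S2 
   S1     S3   S4 
   S2     S4   S5 
   S3     S6   S7 
   S4     S7   S8 
 * S5     S8   S0 
   S6     S9  S10 
   S7    S10  S11 
 * S8    S11   S1 
   S9    S12  S13 
   S10   S13  S14 
 * S11   S14   S3 
   S12   S12  S12 
   S13   S12  S15 
 * S14   S15   S6 
 * S15   S12   S9 
(> = start, * = accepting)

start=S0; accept=S5,S8,S11,S14,S15; S0-a->S1; S0-b->S2; S1-a->S3; S1-b->S4; S2-a->S4; S2-b->S5; S3-a->S6; S3-b->S7; S4-a->S7; S4-b->S8; S5-a->S8; S5-b->S0; S6-a->S9; S6-b->S10; S7-a->S10; S7-b->S11; S8-a->S11; S8-b->S1; S9-a->S12; S9-b->S13; S10-a->S13; S10-b->S14; S11-a->S14; S11-b->S3; S12-a->S12; S12-b->S12; S13-a->S12; S13-b->S15; S14-a->S15; S14-b->S6; S15-a->S12; S15-b->S9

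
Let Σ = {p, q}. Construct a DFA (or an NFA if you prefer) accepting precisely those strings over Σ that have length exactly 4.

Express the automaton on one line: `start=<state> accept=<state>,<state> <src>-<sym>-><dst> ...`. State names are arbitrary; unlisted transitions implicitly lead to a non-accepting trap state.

start=S0 accept=S4 S0-p->S1 S0-q->S1 S1-p->S2 S1-q->S2 S2-p->S3 S2-q->S3 S3-p->S4 S3-q->S4 S4-p->S5 S4-q->S5 S5-p->S5 S5-q->S5

We only need to distinguish lengths 0, 1, …, 4, and '>4'. Chain S0 → S1 → S2 → S3 → S4 → S5 on every symbol, with S5 looping. Accepting states: {S4}.
With 6 states:
        p   q  
>  S0   S1  S1 
   S1   S2  S2 
   S2   S3  S3 
   S3   S4  S4 
 * S4   S5  S5 
   S5   S5  S5 
(> = start, * = accepting)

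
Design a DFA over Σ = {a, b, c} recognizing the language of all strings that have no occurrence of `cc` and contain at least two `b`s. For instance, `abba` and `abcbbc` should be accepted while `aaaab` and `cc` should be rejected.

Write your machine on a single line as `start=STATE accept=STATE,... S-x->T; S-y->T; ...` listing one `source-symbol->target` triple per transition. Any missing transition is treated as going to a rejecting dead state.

start=S0; accept=S3,S6,S7,S9; S0-a->S0; S0-b->S1; S0-c->S2; S1-a->S1; S1-b->S3; S1-c->S4; S2-a->S0; S2-b->S1; S2-c->S5; S3-a->S3; S3-b->S6; S3-c->S7; S4-a->S1; S4-b->S3; S4-c->S8; S5-a->S5; S5-b->S8; S5-c->S5; S6-a->S6; S6-b->S6; S6-c->S9; S7-a->S3; S7-b->S6; S7-c->S10; S8-a->S8; S8-b->S10; S8-c->S8; S9-a->S6; S9-b->S6; S9-c->S11; S10-a->S10; S10-b->S11; S10-c->S10; S11-a->S11; S11-b->S11; S11-c->S11

Build one automaton per condition and run them in lockstep. The first has 3 states tracking partial matches of the forbidden pattern `cc`; the second has 4 states tracking the count of `b`s, saturating at 3. A product state is a pair (one from each), accepting exactly when both do.
With 12 states:
          a    b    c  
>  S0     S0   S1   S2 
   S1     S1   S3   S4 
   S2     S0   S1   S5 
 * S3     S3   S6   S7 
   S4     S1   S3   S8 
   S5     S5   S8   S5 
 * S6     S6   S6   S9 
 * S7     S3   S6  S10 
   S8     S8  S10   S8 
 * S9     S6   S6  S11 
   S10   S10  S11  S10 
   S11   S11  S11  S11 
(> = start, * = accepting)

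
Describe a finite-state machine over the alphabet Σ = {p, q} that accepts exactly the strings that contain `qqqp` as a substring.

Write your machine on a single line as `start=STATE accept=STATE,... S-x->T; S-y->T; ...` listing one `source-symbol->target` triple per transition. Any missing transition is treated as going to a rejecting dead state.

States A..D record the length of the longest prefix of `qqqp` that matches the current input suffix. Reaching E means `qqqp` has been seen, and we stay there forever. Accept from E.
With 5 states:
       p  q 
>  A   A  B 
   B   A  C 
   C   A  D 
   D   E  D 
 * E   E  E 
(> = start, * = accepting)

start=A; accept=E; A-p->A; A-q->B; B-p->A; B-q->C; C-p->A; C-q->D; D-p->E; D-q->D; E-p->E; E-q->E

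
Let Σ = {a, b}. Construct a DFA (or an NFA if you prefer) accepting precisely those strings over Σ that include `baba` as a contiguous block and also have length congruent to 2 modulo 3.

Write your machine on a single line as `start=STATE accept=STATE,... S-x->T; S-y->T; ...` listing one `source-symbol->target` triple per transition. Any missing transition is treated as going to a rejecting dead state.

Build one automaton per condition and run them in lockstep. The first has 5 states tracking whether and how much of `baba` has been seen; the second has 3 states tracking the input length modulo 3. A product state is a pair (one from each), accepting exactly when both do.
          a    b  
>  s0     s1   s2 
   s1     s3   s4 
   s2     s5   s4 
   s3     s0   s6 
   s4     s7   s6 
   s5     s0   s8 
   s6     s9   s2 
   s7     s1  s10 
   s8    s11   s2 
   s9     s3  s12 
   s10   s13   s4 
   s11   s13  s13 
   s12   s14   s6 
 * s13   s14  s14 
   s14   s11  s11 
(> = start, * = accepting)

start=s0; accept=s13; s0-a->s1; s0-b->s2; s1-a->s3; s1-b->s4; s2-a->s5; s2-b->s4; s3-a->s0; s3-b->s6; s4-a->s7; s4-b->s6; s5-a->s0; s5-b->s8; s6-a->s9; s6-b->s2; s7-a->s1; s7-b->s10; s8-a->s11; s8-b->s2; s9-a->s3; s9-b->s12; s10-a->s13; s10-b->s4; s11-a->s13; s11-b->s13; s12-a->s14; s12-b->s6; s13-a->s14; s13-b->s14; s14-a->s11; s14-b->s11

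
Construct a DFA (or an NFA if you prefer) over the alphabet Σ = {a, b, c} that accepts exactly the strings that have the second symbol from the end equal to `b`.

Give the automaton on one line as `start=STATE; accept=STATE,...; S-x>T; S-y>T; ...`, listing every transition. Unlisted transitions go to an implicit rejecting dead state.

start=S0; accept=S7,S8,S9; S0-a>S1; S0-b>S2; S0-c>S3; S1-a>S4; S1-b>S5; S1-c>S6; S2-a>S7; S2-b>S8; S2-c>S9; S3-a>S10; S3-b>S11; S3-c>S12; S4-a>S4; S4-b>S5; S4-c>S6; S5-a>S7; S5-b>S8; S5-c>S9; S6-a>S10; S6-b>S11; S6-c>S12; S7-a>S4; S7-b>S5; S7-c>S6; S8-a>S7; S8-b>S8; S8-c>S9; S9-a>S10; S9-b>S11; S9-c>S12; S10-a>S4; S10-b>S5; S10-c>S6; S11-a>S7; S11-b>S8; S11-c>S9; S12-a>S10; S12-b>S11; S12-c>S12

Because acceptance depends on a position counted from the end, the machine has to buffer the most recent 2 symbols. Make each state the string of the last up-to-2 symbols read; on input `x` shift the window left and append `x`. Accept when the buffered window has length 2 and begins with `b`.
13 states suffice.
          a    b    c  
>  S0     S1   S2   S3 
   S1     S4   S5   S6 
   S2     S7   S8   S9 
   S3    S10  S11  S12 
   S4     S4   S5   S6 
   S5     S7   S8   S9 
   S6    S10  S11  S12 
 * S7     S4   S5   S6 
 * S8     S7   S8   S9 
 * S9    S10  S11  S12 
   S10    S4   S5   S6 
   S11    S7   S8   S9 
   S12   S10  S11  S12 
(> = start, * = accepting)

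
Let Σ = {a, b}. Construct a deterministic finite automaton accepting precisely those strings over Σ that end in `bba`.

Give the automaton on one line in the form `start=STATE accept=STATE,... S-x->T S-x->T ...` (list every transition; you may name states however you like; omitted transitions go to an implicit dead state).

start=q0 accept=q3 q0-a->q0 q0-b->q1 q1-a->q0 q1-b->q2 q2-a->q3 q2-b->q2 q3-a->q0 q3-b->q1

Let each state record the length of the longest suffix of the input read so far that is also a prefix of `bba`. q1 means the last symbol is `b`; q2 means the last 2 symbols are `bb`; q3 means the last 3 symbols are `bba`. Accept only at q3, where the string currently ends in `bba`.
With 4 states:
        a   b  
>  q0   q0  q1 
   q1   q0  q2 
   q2   q3  q2 
 * q3   q0  q1 
(> = start, * = accepting)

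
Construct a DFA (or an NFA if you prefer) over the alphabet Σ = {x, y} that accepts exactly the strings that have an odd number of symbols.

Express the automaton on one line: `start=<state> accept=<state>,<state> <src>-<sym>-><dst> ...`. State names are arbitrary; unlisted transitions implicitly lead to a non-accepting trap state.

Only the length mod 2 matters, so use a 2-cycle: from any state, every input symbol moves to the next state, wrapping S1 back to S0. Mark S1 accepting.
A 2-state machine:
        x   y  
>  S0   S1  S1 
 * S1   S0  S0 
(> = start, * = accepting)

start=S0 accept=S1 S0-x->S1 S0-y->S1 S1-x->S0 S1-y->S0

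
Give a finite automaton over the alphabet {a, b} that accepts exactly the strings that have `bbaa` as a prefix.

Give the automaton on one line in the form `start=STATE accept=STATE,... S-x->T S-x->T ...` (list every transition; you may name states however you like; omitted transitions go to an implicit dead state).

Walk along `bbaa` while the input agrees: from s0 take `b` to s1, and so on. Any deviation drops to the rejecting sink s5. Once s4 is reached the prefix is confirmed and every continuation is accepted.
6 states suffice.
        a   b  
>  s0   s5  s1 
   s1   s5  s2 
   s2   s3  s5 
   s3   s4  s5 
 * s4   s4  s4 
   s5   s5  s5 
(> = start, * = accepting)

start=s0 accept=s4 s0-a->s5 s0-b->s1 s1-a->s5 s1-b->s2 s2-a->s3 s2-b->s5 s3-a->s4 s3-b->s5 s4-a->s4 s4-b->s4 s5-a->s5 s5-b->s5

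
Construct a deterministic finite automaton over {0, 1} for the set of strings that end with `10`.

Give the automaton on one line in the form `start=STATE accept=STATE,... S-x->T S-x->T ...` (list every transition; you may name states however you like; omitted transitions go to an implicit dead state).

start=S0 accept=S2 S0-0->S0 S0-1->S1 S1-0->S2 S1-1->S1 S2-0->S0 S2-1->S1

Remember how much of `10` the current input suffix matches. State S0 means no match yet; S1 means the last symbol is `1`; S2 means the last 2 symbols are `10`. Only S2 accepts. On a mismatch, fall back to the longest proper suffix that is still a prefix of `10`.
A 3-state machine:
        0   1  
>  S0   S0  S1 
   S1   S2  S1 
 * S2   S0  S1 
(> = start, * = accepting)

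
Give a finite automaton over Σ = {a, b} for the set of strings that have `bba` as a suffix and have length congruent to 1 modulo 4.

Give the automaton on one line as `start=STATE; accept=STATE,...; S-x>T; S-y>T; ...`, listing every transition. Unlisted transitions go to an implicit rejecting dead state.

start=q0; accept=q14; q0-a>q1; q0-b>q2; q1-a>q3; q1-b>q4; q2-a>q3; q2-b>q5; q3-a>q6; q3-b>q7; q4-a>q6; q4-b>q8; q5-a>q9; q5-b>q8; q6-a>q0; q6-b>q10; q7-a>q0; q7-b>q11; q8-a>q12; q8-b>q11; q9-a>q0; q9-b>q10; q10-a>q1; q10-b>q13; q11-a>q14; q11-b>q13; q12-a>q1; q12-b>q2; q13-a>q15; q13-b>q5; q14-a>q3; q14-b>q4; q15-a>q6; q15-b>q7

Handle the two conditions separately and then intersect. One (4 states) tracks how much of the suffix `bba` has currently been matched; the other (4 states) tracks the input length modulo 4. Each combined state is a pair, one component from each; accept when both components accept.
16 states suffice.
          a    b  
>  q0     q1   q2 
   q1     q3   q4 
   q2     q3   q5 
   q3     q6   q7 
   q4     q6   q8 
   q5     q9   q8 
   q6     q0  q10 
   q7     q0  q11 
   q8    q12  q11 
   q9     q0  q10 
   q10    q1  q13 
   q11   q14  q13 
   q12    q1   q2 
   q13   q15   q5 
 * q14    q3   q4 
   q15    q6   q7 
(> = start, * = accepting)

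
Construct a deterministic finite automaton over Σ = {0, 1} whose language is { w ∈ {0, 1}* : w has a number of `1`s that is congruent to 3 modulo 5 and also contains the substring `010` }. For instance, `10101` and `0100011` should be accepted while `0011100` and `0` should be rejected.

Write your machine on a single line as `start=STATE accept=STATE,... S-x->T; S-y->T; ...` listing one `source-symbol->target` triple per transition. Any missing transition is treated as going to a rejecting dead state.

start=q0; accept=q14; q0-0->q1; q0-1->q2; q1-0->q1; q1-1->q3; q2-0->q4; q2-1->q5; q3-0->q6; q3-1->q5; q4-0->q4; q4-1->q7; q5-0->q8; q5-1->q9; q6-0->q6; q6-1->q10; q7-0->q10; q7-1->q9; q8-0->q8; q8-1->q11; q9-0->q12; q9-1->q13; q10-0->q10; q10-1->q14; q11-0->q14; q11-1->q13; q12-0->q12; q12-1->q15; q13-0->q16; q13-1->q0; q14-0->q14; q14-1->q17; q15-0->q17; q15-1->q0; q16-0->q16; q16-1->q18; q17-0->q17; q17-1->q19; q18-0->q19; q18-1->q2; q19-0->q19; q19-1->q6

Handle the two conditions separately and then intersect. One (5 states) tracks the count of `1`s modulo 5; the other (4 states) tracks whether and how much of `010` has been seen. Each combined state is a pair, one component from each; accept when both components accept.
          0    1  
>  q0     q1   q2 
   q1     q1   q3 
   q2     q4   q5 
   q3     q6   q5 
   q4     q4   q7 
   q5     q8   q9 
   q6     q6  q10 
   q7    q10   q9 
   q8     q8  q11 
   q9    q12  q13 
   q10   q10  q14 
   q11   q14  q13 
   q12   q12  q15 
   q13   q16   q0 
 * q14   q14  q17 
   q15   q17   q0 
   q16   q16  q18 
   q17   q17  q19 
   q18   q19   q2 
   q19   q19   q6 
(> = start, * = accepting)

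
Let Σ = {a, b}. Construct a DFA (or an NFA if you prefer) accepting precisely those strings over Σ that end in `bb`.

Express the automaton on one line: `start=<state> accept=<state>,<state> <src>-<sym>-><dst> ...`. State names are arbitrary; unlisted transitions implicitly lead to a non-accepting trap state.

Let each state record the length of the longest suffix of the input read so far that is also a prefix of `bb`. s1 means the last symbol is `b`; s2 means the last 2 symbols are `bb`. Accept only at s2, where the string currently ends in `bb`.
A 3-state machine:
        a   b  
>  s0   s0  s1 
   s1   s0  s2 
 * s2   s0  s2 
(> = start, * = accepting)

start=s0 accept=s2 s0-a->s0 s0-b->s1 s1-a->s0 s1-b->s2 s2-a->s0 s2-b->s2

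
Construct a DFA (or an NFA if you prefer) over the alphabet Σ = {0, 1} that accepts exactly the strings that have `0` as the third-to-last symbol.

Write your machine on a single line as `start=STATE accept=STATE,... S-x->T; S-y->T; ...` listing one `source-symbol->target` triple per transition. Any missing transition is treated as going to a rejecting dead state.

A DFA must remember the last 3 symbols (since which symbol is third-to-last isn't known until the input ends). Use one state per possible window of the last ≤3 symbols; accept from those whose window starts with `0`.
With 15 states:
          0    1  
>  s0     s1   s2 
   s1     s3   s4 
   s2     s5   s6 
   s3     s7   s8 
   s4     s9  s10 
   s5    s11  s12 
   s6    s13  s14 
 * s7     s7   s8 
 * s8     s9  s10 
 * s9    s11  s12 
 * s10   s13  s14 
   s11    s7   s8 
   s12    s9  s10 
   s13   s11  s12 
   s14   s13  s14 
(> = start, * = accepting)

start=s0; accept=s7,s8,s9,s10; s0-0->s1; s0-1->s2; s1-0->s3; s1-1->s4; s2-0->s5; s2-1->s6; s3-0->s7; s3-1->s8; s4-0->s9; s4-1->s10; s5-0->s11; s5-1->s12; s6-0->s13; s6-1->s14; s7-0->s7; s7-1->s8; s8-0->s9; s8-1->s10; s9-0->s11; s9-1->s12; s10-0->s13; s10-1->s14; s11-0->s7; s11-1->s8; s12-0->s9; s12-1->s10; s13-0->s11; s13-1->s12; s14-0->s13; s14-1->s14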